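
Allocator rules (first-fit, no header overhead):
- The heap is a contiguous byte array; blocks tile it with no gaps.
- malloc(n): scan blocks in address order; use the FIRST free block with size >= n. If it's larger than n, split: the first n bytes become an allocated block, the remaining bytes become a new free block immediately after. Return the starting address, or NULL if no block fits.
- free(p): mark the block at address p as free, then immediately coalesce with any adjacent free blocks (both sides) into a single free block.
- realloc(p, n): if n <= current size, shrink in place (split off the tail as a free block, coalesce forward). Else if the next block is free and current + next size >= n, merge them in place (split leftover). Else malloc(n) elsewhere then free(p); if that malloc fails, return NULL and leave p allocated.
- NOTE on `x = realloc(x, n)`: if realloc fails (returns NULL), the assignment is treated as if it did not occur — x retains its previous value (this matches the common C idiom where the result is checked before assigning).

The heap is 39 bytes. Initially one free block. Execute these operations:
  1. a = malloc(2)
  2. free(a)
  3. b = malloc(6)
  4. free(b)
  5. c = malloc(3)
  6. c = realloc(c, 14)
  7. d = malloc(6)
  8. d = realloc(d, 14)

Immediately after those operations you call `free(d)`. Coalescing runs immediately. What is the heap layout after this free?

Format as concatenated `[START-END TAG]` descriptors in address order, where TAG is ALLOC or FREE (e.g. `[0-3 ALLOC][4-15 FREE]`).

Op 1: a = malloc(2) -> a = 0; heap: [0-1 ALLOC][2-38 FREE]
Op 2: free(a) -> (freed a); heap: [0-38 FREE]
Op 3: b = malloc(6) -> b = 0; heap: [0-5 ALLOC][6-38 FREE]
Op 4: free(b) -> (freed b); heap: [0-38 FREE]
Op 5: c = malloc(3) -> c = 0; heap: [0-2 ALLOC][3-38 FREE]
Op 6: c = realloc(c, 14) -> c = 0; heap: [0-13 ALLOC][14-38 FREE]
Op 7: d = malloc(6) -> d = 14; heap: [0-13 ALLOC][14-19 ALLOC][20-38 FREE]
Op 8: d = realloc(d, 14) -> d = 14; heap: [0-13 ALLOC][14-27 ALLOC][28-38 FREE]
free(d): d = 14 -> block [14-27 ALLOC]; mark free, coalesce with adjacent free neighbors -> [0-13 ALLOC][14-38 FREE]

Answer: [0-13 ALLOC][14-38 FREE]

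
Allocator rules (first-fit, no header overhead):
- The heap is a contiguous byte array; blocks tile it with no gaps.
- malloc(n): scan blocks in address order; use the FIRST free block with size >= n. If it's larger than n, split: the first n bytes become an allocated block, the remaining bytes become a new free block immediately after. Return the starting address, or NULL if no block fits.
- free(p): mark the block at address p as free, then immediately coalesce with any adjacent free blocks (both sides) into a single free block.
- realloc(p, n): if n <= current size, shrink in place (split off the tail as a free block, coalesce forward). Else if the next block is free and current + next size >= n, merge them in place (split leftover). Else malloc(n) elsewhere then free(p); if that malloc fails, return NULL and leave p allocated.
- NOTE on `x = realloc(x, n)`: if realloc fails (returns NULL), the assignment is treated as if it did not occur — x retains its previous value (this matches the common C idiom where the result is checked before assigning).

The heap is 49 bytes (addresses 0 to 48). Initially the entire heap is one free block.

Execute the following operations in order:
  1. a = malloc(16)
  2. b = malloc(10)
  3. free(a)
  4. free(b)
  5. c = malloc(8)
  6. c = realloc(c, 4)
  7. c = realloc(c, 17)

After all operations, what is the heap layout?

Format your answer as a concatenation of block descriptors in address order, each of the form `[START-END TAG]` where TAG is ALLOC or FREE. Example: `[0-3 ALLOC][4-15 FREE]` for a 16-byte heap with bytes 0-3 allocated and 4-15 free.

Op 1: a = malloc(16) -> a = 0; heap: [0-15 ALLOC][16-48 FREE]
Op 2: b = malloc(10) -> b = 16; heap: [0-15 ALLOC][16-25 ALLOC][26-48 FREE]
Op 3: free(a) -> (freed a); heap: [0-15 FREE][16-25 ALLOC][26-48 FREE]
Op 4: free(b) -> (freed b); heap: [0-48 FREE]
Op 5: c = malloc(8) -> c = 0; heap: [0-7 ALLOC][8-48 FREE]
Op 6: c = realloc(c, 4) -> c = 0; heap: [0-3 ALLOC][4-48 FREE]
Op 7: c = realloc(c, 17) -> c = 0; heap: [0-16 ALLOC][17-48 FREE]

Answer: [0-16 ALLOC][17-48 FREE]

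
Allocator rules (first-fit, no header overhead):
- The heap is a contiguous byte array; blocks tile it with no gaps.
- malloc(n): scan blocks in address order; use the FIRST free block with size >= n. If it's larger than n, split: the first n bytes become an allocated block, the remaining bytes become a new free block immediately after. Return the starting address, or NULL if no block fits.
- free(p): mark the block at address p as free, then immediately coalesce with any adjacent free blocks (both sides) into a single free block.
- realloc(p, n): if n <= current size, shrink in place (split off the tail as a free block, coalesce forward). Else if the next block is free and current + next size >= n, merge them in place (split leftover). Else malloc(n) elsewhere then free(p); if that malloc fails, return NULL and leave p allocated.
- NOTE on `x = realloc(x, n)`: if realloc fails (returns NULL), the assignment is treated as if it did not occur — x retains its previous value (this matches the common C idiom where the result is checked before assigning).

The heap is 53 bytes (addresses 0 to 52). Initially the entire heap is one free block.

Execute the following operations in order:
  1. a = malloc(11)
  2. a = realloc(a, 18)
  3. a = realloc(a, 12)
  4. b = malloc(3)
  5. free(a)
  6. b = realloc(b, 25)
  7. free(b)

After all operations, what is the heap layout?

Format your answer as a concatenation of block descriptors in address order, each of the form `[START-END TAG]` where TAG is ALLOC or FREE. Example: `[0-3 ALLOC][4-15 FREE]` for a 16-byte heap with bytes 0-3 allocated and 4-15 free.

Answer: [0-52 FREE]

Derivation:
Op 1: a = malloc(11) -> a = 0; heap: [0-10 ALLOC][11-52 FREE]
Op 2: a = realloc(a, 18) -> a = 0; heap: [0-17 ALLOC][18-52 FREE]
Op 3: a = realloc(a, 12) -> a = 0; heap: [0-11 ALLOC][12-52 FREE]
Op 4: b = malloc(3) -> b = 12; heap: [0-11 ALLOC][12-14 ALLOC][15-52 FREE]
Op 5: free(a) -> (freed a); heap: [0-11 FREE][12-14 ALLOC][15-52 FREE]
Op 6: b = realloc(b, 25) -> b = 12; heap: [0-11 FREE][12-36 ALLOC][37-52 FREE]
Op 7: free(b) -> (freed b); heap: [0-52 FREE]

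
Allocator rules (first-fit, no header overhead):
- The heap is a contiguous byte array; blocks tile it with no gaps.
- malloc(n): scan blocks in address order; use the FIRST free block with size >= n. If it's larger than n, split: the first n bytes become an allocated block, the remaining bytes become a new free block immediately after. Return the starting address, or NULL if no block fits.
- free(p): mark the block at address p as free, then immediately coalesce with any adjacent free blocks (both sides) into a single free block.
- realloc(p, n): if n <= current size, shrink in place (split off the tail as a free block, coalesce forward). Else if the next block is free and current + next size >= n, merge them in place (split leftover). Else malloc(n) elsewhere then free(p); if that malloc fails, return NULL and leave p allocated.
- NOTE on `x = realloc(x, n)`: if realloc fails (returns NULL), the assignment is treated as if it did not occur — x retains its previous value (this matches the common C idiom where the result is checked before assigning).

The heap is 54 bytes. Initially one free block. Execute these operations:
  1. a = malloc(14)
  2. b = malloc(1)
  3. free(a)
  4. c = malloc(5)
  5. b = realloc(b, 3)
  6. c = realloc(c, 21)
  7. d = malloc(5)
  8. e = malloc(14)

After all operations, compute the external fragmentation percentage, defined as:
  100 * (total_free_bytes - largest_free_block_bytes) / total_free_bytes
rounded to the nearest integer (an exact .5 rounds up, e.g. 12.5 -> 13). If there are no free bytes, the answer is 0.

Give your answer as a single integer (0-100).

Answer: 18

Derivation:
Op 1: a = malloc(14) -> a = 0; heap: [0-13 ALLOC][14-53 FREE]
Op 2: b = malloc(1) -> b = 14; heap: [0-13 ALLOC][14-14 ALLOC][15-53 FREE]
Op 3: free(a) -> (freed a); heap: [0-13 FREE][14-14 ALLOC][15-53 FREE]
Op 4: c = malloc(5) -> c = 0; heap: [0-4 ALLOC][5-13 FREE][14-14 ALLOC][15-53 FREE]
Op 5: b = realloc(b, 3) -> b = 14; heap: [0-4 ALLOC][5-13 FREE][14-16 ALLOC][17-53 FREE]
Op 6: c = realloc(c, 21) -> c = 17; heap: [0-13 FREE][14-16 ALLOC][17-37 ALLOC][38-53 FREE]
Op 7: d = malloc(5) -> d = 0; heap: [0-4 ALLOC][5-13 FREE][14-16 ALLOC][17-37 ALLOC][38-53 FREE]
Op 8: e = malloc(14) -> e = 38; heap: [0-4 ALLOC][5-13 FREE][14-16 ALLOC][17-37 ALLOC][38-51 ALLOC][52-53 FREE]
Free blocks: [9 2] total_free=11 largest=9 -> 100*(11-9)/11 = 200/11 ≈ 18.182 -> rounds to 18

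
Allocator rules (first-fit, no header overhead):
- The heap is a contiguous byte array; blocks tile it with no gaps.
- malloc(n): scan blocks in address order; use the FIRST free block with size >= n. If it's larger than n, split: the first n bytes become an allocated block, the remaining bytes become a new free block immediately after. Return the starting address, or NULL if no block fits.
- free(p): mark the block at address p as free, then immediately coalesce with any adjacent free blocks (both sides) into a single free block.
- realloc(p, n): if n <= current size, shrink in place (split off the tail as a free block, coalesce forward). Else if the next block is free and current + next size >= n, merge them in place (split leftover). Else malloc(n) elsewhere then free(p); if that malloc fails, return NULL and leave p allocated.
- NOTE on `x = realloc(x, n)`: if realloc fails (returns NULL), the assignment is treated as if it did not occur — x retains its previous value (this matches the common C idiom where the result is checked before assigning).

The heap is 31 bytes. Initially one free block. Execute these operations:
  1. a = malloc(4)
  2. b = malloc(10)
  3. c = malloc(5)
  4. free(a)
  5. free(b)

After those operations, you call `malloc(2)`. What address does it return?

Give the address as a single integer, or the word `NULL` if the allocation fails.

Answer: 0

Derivation:
Op 1: a = malloc(4) -> a = 0; heap: [0-3 ALLOC][4-30 FREE]
Op 2: b = malloc(10) -> b = 4; heap: [0-3 ALLOC][4-13 ALLOC][14-30 FREE]
Op 3: c = malloc(5) -> c = 14; heap: [0-3 ALLOC][4-13 ALLOC][14-18 ALLOC][19-30 FREE]
Op 4: free(a) -> (freed a); heap: [0-3 FREE][4-13 ALLOC][14-18 ALLOC][19-30 FREE]
Op 5: free(b) -> (freed b); heap: [0-13 FREE][14-18 ALLOC][19-30 FREE]
malloc(2): first-fit scan over [0-13 FREE][14-18 ALLOC][19-30 FREE] -> 0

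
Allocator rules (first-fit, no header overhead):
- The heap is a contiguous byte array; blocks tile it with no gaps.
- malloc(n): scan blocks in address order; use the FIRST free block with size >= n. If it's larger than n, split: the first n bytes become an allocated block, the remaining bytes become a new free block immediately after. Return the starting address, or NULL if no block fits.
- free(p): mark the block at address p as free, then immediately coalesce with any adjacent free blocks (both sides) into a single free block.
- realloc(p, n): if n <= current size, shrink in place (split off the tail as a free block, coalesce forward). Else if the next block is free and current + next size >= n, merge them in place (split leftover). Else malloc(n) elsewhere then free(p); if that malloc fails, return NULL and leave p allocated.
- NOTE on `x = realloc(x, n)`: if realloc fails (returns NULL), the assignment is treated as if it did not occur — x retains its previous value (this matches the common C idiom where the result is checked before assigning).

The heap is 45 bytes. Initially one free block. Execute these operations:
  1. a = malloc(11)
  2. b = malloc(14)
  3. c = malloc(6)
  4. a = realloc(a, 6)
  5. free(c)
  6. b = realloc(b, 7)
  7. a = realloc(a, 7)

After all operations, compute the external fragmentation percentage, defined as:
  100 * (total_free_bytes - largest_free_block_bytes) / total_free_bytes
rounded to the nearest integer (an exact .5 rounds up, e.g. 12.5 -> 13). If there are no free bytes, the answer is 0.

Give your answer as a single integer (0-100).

Op 1: a = malloc(11) -> a = 0; heap: [0-10 ALLOC][11-44 FREE]
Op 2: b = malloc(14) -> b = 11; heap: [0-10 ALLOC][11-24 ALLOC][25-44 FREE]
Op 3: c = malloc(6) -> c = 25; heap: [0-10 ALLOC][11-24 ALLOC][25-30 ALLOC][31-44 FREE]
Op 4: a = realloc(a, 6) -> a = 0; heap: [0-5 ALLOC][6-10 FREE][11-24 ALLOC][25-30 ALLOC][31-44 FREE]
Op 5: free(c) -> (freed c); heap: [0-5 ALLOC][6-10 FREE][11-24 ALLOC][25-44 FREE]
Op 6: b = realloc(b, 7) -> b = 11; heap: [0-5 ALLOC][6-10 FREE][11-17 ALLOC][18-44 FREE]
Op 7: a = realloc(a, 7) -> a = 0; heap: [0-6 ALLOC][7-10 FREE][11-17 ALLOC][18-44 FREE]
Free blocks: [4 27] total_free=31 largest=27 -> 100*(31-27)/31 = 400/31 ≈ 12.903 -> rounds to 13

Answer: 13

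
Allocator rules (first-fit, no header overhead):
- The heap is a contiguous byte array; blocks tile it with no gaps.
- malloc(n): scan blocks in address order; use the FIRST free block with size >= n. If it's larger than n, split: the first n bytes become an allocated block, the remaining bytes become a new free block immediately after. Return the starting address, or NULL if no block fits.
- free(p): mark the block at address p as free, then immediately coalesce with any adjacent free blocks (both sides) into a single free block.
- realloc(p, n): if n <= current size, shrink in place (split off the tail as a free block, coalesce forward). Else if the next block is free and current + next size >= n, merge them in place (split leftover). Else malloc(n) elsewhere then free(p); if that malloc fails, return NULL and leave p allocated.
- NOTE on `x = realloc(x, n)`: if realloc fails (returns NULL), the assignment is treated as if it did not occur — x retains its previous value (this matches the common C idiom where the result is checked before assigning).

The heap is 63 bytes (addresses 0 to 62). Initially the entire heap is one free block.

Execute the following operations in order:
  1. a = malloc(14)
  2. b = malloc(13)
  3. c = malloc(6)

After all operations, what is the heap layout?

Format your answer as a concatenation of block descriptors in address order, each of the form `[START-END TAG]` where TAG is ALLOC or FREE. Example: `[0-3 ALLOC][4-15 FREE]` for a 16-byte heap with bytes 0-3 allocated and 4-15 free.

Answer: [0-13 ALLOC][14-26 ALLOC][27-32 ALLOC][33-62 FREE]

Derivation:
Op 1: a = malloc(14) -> a = 0; heap: [0-13 ALLOC][14-62 FREE]
Op 2: b = malloc(13) -> b = 14; heap: [0-13 ALLOC][14-26 ALLOC][27-62 FREE]
Op 3: c = malloc(6) -> c = 27; heap: [0-13 ALLOC][14-26 ALLOC][27-32 ALLOC][33-62 FREE]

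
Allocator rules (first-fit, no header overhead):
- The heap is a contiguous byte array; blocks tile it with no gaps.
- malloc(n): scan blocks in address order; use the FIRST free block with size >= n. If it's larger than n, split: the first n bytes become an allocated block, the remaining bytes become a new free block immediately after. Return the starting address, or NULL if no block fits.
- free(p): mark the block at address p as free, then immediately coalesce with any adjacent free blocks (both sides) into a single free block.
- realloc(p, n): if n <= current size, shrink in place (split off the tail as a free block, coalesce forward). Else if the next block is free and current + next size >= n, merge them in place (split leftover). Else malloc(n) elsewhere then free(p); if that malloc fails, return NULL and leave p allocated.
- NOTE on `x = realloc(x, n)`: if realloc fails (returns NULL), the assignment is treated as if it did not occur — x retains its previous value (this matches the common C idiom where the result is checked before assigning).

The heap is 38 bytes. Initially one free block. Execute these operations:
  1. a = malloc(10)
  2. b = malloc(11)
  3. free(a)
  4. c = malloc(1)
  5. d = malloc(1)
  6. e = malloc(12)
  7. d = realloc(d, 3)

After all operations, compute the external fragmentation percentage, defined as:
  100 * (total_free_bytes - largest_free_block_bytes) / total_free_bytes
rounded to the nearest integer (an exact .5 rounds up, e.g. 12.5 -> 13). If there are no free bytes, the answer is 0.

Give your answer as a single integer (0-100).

Answer: 45

Derivation:
Op 1: a = malloc(10) -> a = 0; heap: [0-9 ALLOC][10-37 FREE]
Op 2: b = malloc(11) -> b = 10; heap: [0-9 ALLOC][10-20 ALLOC][21-37 FREE]
Op 3: free(a) -> (freed a); heap: [0-9 FREE][10-20 ALLOC][21-37 FREE]
Op 4: c = malloc(1) -> c = 0; heap: [0-0 ALLOC][1-9 FREE][10-20 ALLOC][21-37 FREE]
Op 5: d = malloc(1) -> d = 1; heap: [0-0 ALLOC][1-1 ALLOC][2-9 FREE][10-20 ALLOC][21-37 FREE]
Op 6: e = malloc(12) -> e = 21; heap: [0-0 ALLOC][1-1 ALLOC][2-9 FREE][10-20 ALLOC][21-32 ALLOC][33-37 FREE]
Op 7: d = realloc(d, 3) -> d = 1; heap: [0-0 ALLOC][1-3 ALLOC][4-9 FREE][10-20 ALLOC][21-32 ALLOC][33-37 FREE]
Free blocks: [6 5] total_free=11 largest=6 -> 100*(11-6)/11 = 500/11 ≈ 45.455 -> rounds to 45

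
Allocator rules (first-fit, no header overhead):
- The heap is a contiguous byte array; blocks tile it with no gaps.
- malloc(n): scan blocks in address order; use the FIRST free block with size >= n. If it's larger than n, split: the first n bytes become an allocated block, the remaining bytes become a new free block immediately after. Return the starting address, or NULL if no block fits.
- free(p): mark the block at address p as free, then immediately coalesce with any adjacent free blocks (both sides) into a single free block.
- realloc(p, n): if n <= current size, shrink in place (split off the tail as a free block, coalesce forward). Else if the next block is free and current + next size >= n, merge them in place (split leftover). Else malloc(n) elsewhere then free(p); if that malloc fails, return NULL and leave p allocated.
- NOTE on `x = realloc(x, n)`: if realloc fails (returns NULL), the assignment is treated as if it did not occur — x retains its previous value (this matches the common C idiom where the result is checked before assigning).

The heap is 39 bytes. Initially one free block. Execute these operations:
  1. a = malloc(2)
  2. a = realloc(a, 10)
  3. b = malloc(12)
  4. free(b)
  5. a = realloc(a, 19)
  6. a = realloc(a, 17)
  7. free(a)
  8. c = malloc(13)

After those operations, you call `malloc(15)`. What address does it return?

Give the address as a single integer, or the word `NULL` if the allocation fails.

Answer: 13

Derivation:
Op 1: a = malloc(2) -> a = 0; heap: [0-1 ALLOC][2-38 FREE]
Op 2: a = realloc(a, 10) -> a = 0; heap: [0-9 ALLOC][10-38 FREE]
Op 3: b = malloc(12) -> b = 10; heap: [0-9 ALLOC][10-21 ALLOC][22-38 FREE]
Op 4: free(b) -> (freed b); heap: [0-9 ALLOC][10-38 FREE]
Op 5: a = realloc(a, 19) -> a = 0; heap: [0-18 ALLOC][19-38 FREE]
Op 6: a = realloc(a, 17) -> a = 0; heap: [0-16 ALLOC][17-38 FREE]
Op 7: free(a) -> (freed a); heap: [0-38 FREE]
Op 8: c = malloc(13) -> c = 0; heap: [0-12 ALLOC][13-38 FREE]
malloc(15): first-fit scan over [0-12 ALLOC][13-38 FREE] -> 13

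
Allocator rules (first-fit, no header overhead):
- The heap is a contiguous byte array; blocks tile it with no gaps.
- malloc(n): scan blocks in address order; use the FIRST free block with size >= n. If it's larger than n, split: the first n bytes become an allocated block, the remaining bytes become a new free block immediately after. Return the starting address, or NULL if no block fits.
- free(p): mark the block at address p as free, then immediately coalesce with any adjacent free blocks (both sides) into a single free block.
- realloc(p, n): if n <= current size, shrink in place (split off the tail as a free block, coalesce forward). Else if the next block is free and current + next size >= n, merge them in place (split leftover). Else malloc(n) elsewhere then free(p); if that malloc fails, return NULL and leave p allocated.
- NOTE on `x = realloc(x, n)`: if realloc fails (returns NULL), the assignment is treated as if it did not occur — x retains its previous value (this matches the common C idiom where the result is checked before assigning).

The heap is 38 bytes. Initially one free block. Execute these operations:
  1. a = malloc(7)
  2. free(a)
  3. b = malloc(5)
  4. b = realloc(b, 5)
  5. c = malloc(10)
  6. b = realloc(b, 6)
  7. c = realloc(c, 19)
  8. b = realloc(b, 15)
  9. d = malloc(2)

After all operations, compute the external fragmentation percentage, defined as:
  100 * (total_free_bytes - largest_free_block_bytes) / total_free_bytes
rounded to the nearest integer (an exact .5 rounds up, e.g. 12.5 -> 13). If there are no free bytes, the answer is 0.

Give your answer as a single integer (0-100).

Answer: 27

Derivation:
Op 1: a = malloc(7) -> a = 0; heap: [0-6 ALLOC][7-37 FREE]
Op 2: free(a) -> (freed a); heap: [0-37 FREE]
Op 3: b = malloc(5) -> b = 0; heap: [0-4 ALLOC][5-37 FREE]
Op 4: b = realloc(b, 5) -> b = 0; heap: [0-4 ALLOC][5-37 FREE]
Op 5: c = malloc(10) -> c = 5; heap: [0-4 ALLOC][5-14 ALLOC][15-37 FREE]
Op 6: b = realloc(b, 6) -> b = 15; heap: [0-4 FREE][5-14 ALLOC][15-20 ALLOC][21-37 FREE]
Op 7: c = realloc(c, 19) -> NULL (c unchanged); heap: [0-4 FREE][5-14 ALLOC][15-20 ALLOC][21-37 FREE]
Op 8: b = realloc(b, 15) -> b = 15; heap: [0-4 FREE][5-14 ALLOC][15-29 ALLOC][30-37 FREE]
Op 9: d = malloc(2) -> d = 0; heap: [0-1 ALLOC][2-4 FREE][5-14 ALLOC][15-29 ALLOC][30-37 FREE]
Free blocks: [3 8] total_free=11 largest=8 -> 100*(11-8)/11 = 300/11 ≈ 27.273 -> rounds to 27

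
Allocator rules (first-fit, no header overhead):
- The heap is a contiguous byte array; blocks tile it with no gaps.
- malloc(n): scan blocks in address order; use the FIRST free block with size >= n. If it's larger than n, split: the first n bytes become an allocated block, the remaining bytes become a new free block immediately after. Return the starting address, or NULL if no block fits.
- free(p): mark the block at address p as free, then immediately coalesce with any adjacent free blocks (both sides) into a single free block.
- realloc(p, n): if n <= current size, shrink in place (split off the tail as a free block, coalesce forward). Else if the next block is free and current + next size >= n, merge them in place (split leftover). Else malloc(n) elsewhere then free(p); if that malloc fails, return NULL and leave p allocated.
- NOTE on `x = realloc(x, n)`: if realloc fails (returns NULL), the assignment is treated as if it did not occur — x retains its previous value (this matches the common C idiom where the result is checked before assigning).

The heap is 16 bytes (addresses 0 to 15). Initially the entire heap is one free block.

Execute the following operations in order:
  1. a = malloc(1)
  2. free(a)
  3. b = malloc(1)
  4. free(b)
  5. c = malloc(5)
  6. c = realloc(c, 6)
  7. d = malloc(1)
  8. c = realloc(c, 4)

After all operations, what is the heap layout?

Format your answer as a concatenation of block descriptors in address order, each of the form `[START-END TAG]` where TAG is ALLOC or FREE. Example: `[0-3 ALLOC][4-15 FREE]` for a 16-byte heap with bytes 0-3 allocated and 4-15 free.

Answer: [0-3 ALLOC][4-5 FREE][6-6 ALLOC][7-15 FREE]

Derivation:
Op 1: a = malloc(1) -> a = 0; heap: [0-0 ALLOC][1-15 FREE]
Op 2: free(a) -> (freed a); heap: [0-15 FREE]
Op 3: b = malloc(1) -> b = 0; heap: [0-0 ALLOC][1-15 FREE]
Op 4: free(b) -> (freed b); heap: [0-15 FREE]
Op 5: c = malloc(5) -> c = 0; heap: [0-4 ALLOC][5-15 FREE]
Op 6: c = realloc(c, 6) -> c = 0; heap: [0-5 ALLOC][6-15 FREE]
Op 7: d = malloc(1) -> d = 6; heap: [0-5 ALLOC][6-6 ALLOC][7-15 FREE]
Op 8: c = realloc(c, 4) -> c = 0; heap: [0-3 ALLOC][4-5 FREE][6-6 ALLOC][7-15 FREE]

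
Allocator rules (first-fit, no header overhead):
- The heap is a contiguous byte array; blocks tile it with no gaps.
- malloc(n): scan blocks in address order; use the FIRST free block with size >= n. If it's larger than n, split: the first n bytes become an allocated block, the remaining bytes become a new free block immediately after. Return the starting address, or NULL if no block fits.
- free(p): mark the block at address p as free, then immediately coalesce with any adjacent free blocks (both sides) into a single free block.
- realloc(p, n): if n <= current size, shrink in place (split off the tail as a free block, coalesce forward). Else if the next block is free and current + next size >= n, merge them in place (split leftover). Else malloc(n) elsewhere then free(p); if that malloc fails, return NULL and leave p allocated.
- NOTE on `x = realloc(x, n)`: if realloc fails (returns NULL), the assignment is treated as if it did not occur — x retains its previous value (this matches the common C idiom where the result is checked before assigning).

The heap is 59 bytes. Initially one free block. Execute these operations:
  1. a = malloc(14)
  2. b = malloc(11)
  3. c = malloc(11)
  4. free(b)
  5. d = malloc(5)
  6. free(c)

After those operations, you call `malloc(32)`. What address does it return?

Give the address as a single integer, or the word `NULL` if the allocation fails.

Op 1: a = malloc(14) -> a = 0; heap: [0-13 ALLOC][14-58 FREE]
Op 2: b = malloc(11) -> b = 14; heap: [0-13 ALLOC][14-24 ALLOC][25-58 FREE]
Op 3: c = malloc(11) -> c = 25; heap: [0-13 ALLOC][14-24 ALLOC][25-35 ALLOC][36-58 FREE]
Op 4: free(b) -> (freed b); heap: [0-13 ALLOC][14-24 FREE][25-35 ALLOC][36-58 FREE]
Op 5: d = malloc(5) -> d = 14; heap: [0-13 ALLOC][14-18 ALLOC][19-24 FREE][25-35 ALLOC][36-58 FREE]
Op 6: free(c) -> (freed c); heap: [0-13 ALLOC][14-18 ALLOC][19-58 FREE]
malloc(32): first-fit scan over [0-13 ALLOC][14-18 ALLOC][19-58 FREE] -> 19

Answer: 19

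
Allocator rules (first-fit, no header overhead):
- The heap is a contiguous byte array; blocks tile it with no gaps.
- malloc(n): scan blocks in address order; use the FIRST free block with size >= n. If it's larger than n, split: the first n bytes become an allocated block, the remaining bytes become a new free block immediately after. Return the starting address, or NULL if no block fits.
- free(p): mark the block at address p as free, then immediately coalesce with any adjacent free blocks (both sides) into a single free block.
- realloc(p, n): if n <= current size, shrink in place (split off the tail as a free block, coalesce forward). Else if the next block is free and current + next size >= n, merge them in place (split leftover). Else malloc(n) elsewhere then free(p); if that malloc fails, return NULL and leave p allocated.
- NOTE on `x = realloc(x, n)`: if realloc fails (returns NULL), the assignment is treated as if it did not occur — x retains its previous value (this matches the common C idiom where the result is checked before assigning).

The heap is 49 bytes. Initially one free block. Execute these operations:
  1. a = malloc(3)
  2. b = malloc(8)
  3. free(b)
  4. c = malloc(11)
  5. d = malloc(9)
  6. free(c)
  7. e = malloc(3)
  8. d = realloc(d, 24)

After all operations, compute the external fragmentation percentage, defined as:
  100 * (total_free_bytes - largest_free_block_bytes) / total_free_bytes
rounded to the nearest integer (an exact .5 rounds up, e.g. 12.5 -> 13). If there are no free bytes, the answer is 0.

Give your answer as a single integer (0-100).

Answer: 42

Derivation:
Op 1: a = malloc(3) -> a = 0; heap: [0-2 ALLOC][3-48 FREE]
Op 2: b = malloc(8) -> b = 3; heap: [0-2 ALLOC][3-10 ALLOC][11-48 FREE]
Op 3: free(b) -> (freed b); heap: [0-2 ALLOC][3-48 FREE]
Op 4: c = malloc(11) -> c = 3; heap: [0-2 ALLOC][3-13 ALLOC][14-48 FREE]
Op 5: d = malloc(9) -> d = 14; heap: [0-2 ALLOC][3-13 ALLOC][14-22 ALLOC][23-48 FREE]
Op 6: free(c) -> (freed c); heap: [0-2 ALLOC][3-13 FREE][14-22 ALLOC][23-48 FREE]
Op 7: e = malloc(3) -> e = 3; heap: [0-2 ALLOC][3-5 ALLOC][6-13 FREE][14-22 ALLOC][23-48 FREE]
Op 8: d = realloc(d, 24) -> d = 14; heap: [0-2 ALLOC][3-5 ALLOC][6-13 FREE][14-37 ALLOC][38-48 FREE]
Free blocks: [8 11] total_free=19 largest=11 -> 100*(19-11)/19 = 800/19 ≈ 42.105 -> rounds to 42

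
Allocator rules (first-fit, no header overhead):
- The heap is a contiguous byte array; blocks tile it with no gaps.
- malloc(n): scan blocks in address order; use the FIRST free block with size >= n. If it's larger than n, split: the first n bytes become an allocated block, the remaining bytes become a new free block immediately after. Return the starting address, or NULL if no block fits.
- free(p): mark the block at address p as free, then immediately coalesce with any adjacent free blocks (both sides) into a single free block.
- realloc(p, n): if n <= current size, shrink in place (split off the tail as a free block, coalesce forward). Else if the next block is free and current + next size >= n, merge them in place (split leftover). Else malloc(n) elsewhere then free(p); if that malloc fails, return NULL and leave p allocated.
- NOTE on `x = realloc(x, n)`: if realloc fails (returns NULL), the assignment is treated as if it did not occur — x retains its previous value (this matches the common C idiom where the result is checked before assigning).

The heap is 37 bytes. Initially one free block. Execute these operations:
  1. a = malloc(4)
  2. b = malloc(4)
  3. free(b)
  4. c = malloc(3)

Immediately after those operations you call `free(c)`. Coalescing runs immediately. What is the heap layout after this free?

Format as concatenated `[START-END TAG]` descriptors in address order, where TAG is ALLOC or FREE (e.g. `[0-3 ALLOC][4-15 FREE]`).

Op 1: a = malloc(4) -> a = 0; heap: [0-3 ALLOC][4-36 FREE]
Op 2: b = malloc(4) -> b = 4; heap: [0-3 ALLOC][4-7 ALLOC][8-36 FREE]
Op 3: free(b) -> (freed b); heap: [0-3 ALLOC][4-36 FREE]
Op 4: c = malloc(3) -> c = 4; heap: [0-3 ALLOC][4-6 ALLOC][7-36 FREE]
free(c): c = 4 -> block [4-6 ALLOC]; mark free, coalesce with adjacent free neighbors -> [0-3 ALLOC][4-36 FREE]

Answer: [0-3 ALLOC][4-36 FREE]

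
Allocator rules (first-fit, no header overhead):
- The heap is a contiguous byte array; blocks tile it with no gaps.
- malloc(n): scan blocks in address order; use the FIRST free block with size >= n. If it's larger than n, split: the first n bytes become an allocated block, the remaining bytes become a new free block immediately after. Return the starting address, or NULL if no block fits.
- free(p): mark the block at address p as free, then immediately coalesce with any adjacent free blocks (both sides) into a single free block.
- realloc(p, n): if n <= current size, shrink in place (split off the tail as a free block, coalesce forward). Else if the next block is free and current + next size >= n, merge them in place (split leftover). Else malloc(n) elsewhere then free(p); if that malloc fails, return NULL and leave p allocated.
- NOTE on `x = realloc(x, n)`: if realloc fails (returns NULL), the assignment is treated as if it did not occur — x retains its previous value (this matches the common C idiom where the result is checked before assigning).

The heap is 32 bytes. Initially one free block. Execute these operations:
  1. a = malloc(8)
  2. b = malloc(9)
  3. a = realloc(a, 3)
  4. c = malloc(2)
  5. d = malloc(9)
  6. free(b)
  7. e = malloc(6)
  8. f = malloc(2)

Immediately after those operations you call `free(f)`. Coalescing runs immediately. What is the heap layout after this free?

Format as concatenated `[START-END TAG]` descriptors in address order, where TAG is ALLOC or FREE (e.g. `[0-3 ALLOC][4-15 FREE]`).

Op 1: a = malloc(8) -> a = 0; heap: [0-7 ALLOC][8-31 FREE]
Op 2: b = malloc(9) -> b = 8; heap: [0-7 ALLOC][8-16 ALLOC][17-31 FREE]
Op 3: a = realloc(a, 3) -> a = 0; heap: [0-2 ALLOC][3-7 FREE][8-16 ALLOC][17-31 FREE]
Op 4: c = malloc(2) -> c = 3; heap: [0-2 ALLOC][3-4 ALLOC][5-7 FREE][8-16 ALLOC][17-31 FREE]
Op 5: d = malloc(9) -> d = 17; heap: [0-2 ALLOC][3-4 ALLOC][5-7 FREE][8-16 ALLOC][17-25 ALLOC][26-31 FREE]
Op 6: free(b) -> (freed b); heap: [0-2 ALLOC][3-4 ALLOC][5-16 FREE][17-25 ALLOC][26-31 FREE]
Op 7: e = malloc(6) -> e = 5; heap: [0-2 ALLOC][3-4 ALLOC][5-10 ALLOC][11-16 FREE][17-25 ALLOC][26-31 FREE]
Op 8: f = malloc(2) -> f = 11; heap: [0-2 ALLOC][3-4 ALLOC][5-10 ALLOC][11-12 ALLOC][13-16 FREE][17-25 ALLOC][26-31 FREE]
free(f): f = 11 -> block [11-12 ALLOC]; mark free, coalesce with adjacent free neighbors -> [0-2 ALLOC][3-4 ALLOC][5-10 ALLOC][11-16 FREE][17-25 ALLOC][26-31 FREE]

Answer: [0-2 ALLOC][3-4 ALLOC][5-10 ALLOC][11-16 FREE][17-25 ALLOC][26-31 FREE]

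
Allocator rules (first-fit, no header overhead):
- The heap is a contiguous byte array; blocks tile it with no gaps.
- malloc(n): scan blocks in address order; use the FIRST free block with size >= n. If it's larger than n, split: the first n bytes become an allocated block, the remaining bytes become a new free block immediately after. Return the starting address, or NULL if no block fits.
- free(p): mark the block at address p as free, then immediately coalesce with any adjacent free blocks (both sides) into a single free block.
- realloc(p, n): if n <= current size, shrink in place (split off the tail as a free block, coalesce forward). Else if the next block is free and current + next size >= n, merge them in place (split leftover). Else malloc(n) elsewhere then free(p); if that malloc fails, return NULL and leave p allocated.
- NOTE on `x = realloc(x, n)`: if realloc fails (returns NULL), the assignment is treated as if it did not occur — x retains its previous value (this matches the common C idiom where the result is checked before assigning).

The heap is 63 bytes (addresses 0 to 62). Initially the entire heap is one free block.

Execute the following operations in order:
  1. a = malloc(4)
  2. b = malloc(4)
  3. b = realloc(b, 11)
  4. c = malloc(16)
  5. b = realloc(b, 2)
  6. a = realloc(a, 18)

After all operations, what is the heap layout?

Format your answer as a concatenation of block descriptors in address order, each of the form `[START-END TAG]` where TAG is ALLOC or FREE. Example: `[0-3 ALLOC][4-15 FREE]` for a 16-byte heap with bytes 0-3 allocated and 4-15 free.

Answer: [0-3 FREE][4-5 ALLOC][6-14 FREE][15-30 ALLOC][31-48 ALLOC][49-62 FREE]

Derivation:
Op 1: a = malloc(4) -> a = 0; heap: [0-3 ALLOC][4-62 FREE]
Op 2: b = malloc(4) -> b = 4; heap: [0-3 ALLOC][4-7 ALLOC][8-62 FREE]
Op 3: b = realloc(b, 11) -> b = 4; heap: [0-3 ALLOC][4-14 ALLOC][15-62 FREE]
Op 4: c = malloc(16) -> c = 15; heap: [0-3 ALLOC][4-14 ALLOC][15-30 ALLOC][31-62 FREE]
Op 5: b = realloc(b, 2) -> b = 4; heap: [0-3 ALLOC][4-5 ALLOC][6-14 FREE][15-30 ALLOC][31-62 FREE]
Op 6: a = realloc(a, 18) -> a = 31; heap: [0-3 FREE][4-5 ALLOC][6-14 FREE][15-30 ALLOC][31-48 ALLOC][49-62 FREE]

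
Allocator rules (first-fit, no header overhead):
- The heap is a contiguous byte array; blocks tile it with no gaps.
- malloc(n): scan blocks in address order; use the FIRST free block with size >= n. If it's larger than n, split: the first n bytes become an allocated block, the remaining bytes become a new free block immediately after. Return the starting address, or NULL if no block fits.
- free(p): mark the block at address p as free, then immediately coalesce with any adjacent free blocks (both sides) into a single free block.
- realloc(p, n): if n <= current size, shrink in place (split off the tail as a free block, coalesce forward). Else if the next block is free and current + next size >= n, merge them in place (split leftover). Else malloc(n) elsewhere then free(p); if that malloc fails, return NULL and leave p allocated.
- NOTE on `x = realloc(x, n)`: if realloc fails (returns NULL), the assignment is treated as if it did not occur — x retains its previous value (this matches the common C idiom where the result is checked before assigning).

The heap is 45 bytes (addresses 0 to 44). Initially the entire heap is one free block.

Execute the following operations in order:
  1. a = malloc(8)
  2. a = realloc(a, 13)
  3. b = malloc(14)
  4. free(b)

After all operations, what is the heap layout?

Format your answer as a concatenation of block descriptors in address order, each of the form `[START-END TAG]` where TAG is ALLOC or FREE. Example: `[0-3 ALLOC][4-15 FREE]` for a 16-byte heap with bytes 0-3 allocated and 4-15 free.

Op 1: a = malloc(8) -> a = 0; heap: [0-7 ALLOC][8-44 FREE]
Op 2: a = realloc(a, 13) -> a = 0; heap: [0-12 ALLOC][13-44 FREE]
Op 3: b = malloc(14) -> b = 13; heap: [0-12 ALLOC][13-26 ALLOC][27-44 FREE]
Op 4: free(b) -> (freed b); heap: [0-12 ALLOC][13-44 FREE]

Answer: [0-12 ALLOC][13-44 FREE]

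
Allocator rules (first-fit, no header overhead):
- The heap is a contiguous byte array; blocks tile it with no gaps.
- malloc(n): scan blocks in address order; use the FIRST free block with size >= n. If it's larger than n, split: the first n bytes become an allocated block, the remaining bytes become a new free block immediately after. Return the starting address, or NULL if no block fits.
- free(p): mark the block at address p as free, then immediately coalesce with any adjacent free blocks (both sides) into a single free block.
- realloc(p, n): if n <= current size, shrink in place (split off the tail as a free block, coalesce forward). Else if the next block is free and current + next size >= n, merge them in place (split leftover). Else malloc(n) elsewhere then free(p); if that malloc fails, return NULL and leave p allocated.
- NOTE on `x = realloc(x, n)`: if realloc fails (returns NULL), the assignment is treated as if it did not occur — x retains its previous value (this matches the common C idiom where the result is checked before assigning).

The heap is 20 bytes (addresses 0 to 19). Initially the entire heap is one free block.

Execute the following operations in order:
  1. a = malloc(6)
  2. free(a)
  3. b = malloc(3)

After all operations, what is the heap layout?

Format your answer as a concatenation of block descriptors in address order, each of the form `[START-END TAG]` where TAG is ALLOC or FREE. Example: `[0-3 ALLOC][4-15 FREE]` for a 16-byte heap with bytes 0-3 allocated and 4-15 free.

Op 1: a = malloc(6) -> a = 0; heap: [0-5 ALLOC][6-19 FREE]
Op 2: free(a) -> (freed a); heap: [0-19 FREE]
Op 3: b = malloc(3) -> b = 0; heap: [0-2 ALLOC][3-19 FREE]

Answer: [0-2 ALLOC][3-19 FREE]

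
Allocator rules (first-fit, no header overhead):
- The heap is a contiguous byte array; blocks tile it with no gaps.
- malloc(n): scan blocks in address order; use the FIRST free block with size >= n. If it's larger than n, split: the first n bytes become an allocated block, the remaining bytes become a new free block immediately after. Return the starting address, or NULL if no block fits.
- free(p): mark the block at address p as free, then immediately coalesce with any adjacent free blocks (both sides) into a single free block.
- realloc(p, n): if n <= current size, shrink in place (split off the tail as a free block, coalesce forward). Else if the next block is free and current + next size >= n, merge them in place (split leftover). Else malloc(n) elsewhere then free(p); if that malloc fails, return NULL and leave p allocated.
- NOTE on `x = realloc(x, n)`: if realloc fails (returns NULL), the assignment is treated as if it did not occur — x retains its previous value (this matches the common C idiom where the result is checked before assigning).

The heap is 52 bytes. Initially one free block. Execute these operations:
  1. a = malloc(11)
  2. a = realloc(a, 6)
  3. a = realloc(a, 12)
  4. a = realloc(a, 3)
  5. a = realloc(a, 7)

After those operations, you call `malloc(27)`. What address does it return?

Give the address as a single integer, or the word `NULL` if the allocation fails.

Op 1: a = malloc(11) -> a = 0; heap: [0-10 ALLOC][11-51 FREE]
Op 2: a = realloc(a, 6) -> a = 0; heap: [0-5 ALLOC][6-51 FREE]
Op 3: a = realloc(a, 12) -> a = 0; heap: [0-11 ALLOC][12-51 FREE]
Op 4: a = realloc(a, 3) -> a = 0; heap: [0-2 ALLOC][3-51 FREE]
Op 5: a = realloc(a, 7) -> a = 0; heap: [0-6 ALLOC][7-51 FREE]
malloc(27): first-fit scan over [0-6 ALLOC][7-51 FREE] -> 7

Answer: 7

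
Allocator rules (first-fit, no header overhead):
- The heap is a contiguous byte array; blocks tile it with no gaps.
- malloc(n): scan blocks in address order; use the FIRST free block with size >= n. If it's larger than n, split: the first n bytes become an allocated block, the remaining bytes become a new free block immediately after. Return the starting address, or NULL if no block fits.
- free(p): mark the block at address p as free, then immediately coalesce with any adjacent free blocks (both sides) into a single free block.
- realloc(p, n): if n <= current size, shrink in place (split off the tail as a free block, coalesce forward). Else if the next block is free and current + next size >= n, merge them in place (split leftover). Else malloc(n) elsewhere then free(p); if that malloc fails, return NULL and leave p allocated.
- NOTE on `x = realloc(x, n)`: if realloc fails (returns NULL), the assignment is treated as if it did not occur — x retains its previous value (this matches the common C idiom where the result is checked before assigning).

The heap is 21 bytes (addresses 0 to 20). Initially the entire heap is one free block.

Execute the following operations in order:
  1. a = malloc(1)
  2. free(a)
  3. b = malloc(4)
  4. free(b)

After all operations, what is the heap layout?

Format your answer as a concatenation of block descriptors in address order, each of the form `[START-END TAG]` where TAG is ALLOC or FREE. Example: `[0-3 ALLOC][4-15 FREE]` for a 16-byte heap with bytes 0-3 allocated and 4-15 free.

Op 1: a = malloc(1) -> a = 0; heap: [0-0 ALLOC][1-20 FREE]
Op 2: free(a) -> (freed a); heap: [0-20 FREE]
Op 3: b = malloc(4) -> b = 0; heap: [0-3 ALLOC][4-20 FREE]
Op 4: free(b) -> (freed b); heap: [0-20 FREE]

Answer: [0-20 FREE]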